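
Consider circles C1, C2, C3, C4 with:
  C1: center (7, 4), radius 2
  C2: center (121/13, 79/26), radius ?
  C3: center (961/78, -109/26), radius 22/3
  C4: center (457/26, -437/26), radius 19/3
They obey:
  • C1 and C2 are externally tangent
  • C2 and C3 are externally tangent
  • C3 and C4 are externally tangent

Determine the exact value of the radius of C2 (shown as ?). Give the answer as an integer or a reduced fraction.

1/2

1. [ext C1·C2]  r_C2² + 4r_C2 − 9/4 = 0  ⇒  r_C2 = 1/2 (r>0 drops 1)
2. [ext C2·C3]  r_C2² + (44/3)r_C2 − 91/12 = 0  ⇒  r_C2 = 1/2 (r>0 drops 1)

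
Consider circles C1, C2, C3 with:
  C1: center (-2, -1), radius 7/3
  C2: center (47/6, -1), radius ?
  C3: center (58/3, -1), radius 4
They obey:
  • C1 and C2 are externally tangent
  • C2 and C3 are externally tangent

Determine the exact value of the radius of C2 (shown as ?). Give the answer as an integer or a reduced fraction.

15/2

1. [ext C1·C2]  r_C2² + (14/3)r_C2 − 365/4 = 0  ⇒  r_C2 = 15/2 (r>0 drops 1)
2. [ext C2·C3]  r_C2² + 8r_C2 − 465/4 = 0  ⇒  r_C2 = 15/2 (r>0 drops 1)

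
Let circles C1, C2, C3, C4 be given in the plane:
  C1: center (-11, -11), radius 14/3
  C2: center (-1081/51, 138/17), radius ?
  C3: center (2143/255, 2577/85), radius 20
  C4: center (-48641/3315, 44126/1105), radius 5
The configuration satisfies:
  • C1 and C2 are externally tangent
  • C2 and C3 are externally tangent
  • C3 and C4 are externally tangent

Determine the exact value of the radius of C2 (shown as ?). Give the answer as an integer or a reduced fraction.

17

1. [ext C1·C2]  r_C2² + (28/3)r_C2 − 1343/3 = 0  ⇒  r_C2 = 17 (r>0 drops 1)
2. [ext C2·C3]  r_C2² + 40r_C2 − 969 = 0  ⇒  r_C2 = 17 (r>0 drops 1)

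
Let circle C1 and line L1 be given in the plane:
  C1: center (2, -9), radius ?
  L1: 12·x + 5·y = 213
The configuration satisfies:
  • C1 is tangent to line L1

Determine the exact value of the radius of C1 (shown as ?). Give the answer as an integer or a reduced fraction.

18

1. [C1‖L1]  r_C1² − 324 = 0  ⇒  r_C1 = 18 (r>0 drops 1)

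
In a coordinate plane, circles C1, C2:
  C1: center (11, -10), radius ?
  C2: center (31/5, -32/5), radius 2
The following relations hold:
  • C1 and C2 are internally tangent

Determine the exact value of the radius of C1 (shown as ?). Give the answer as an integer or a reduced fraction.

1. [int C1,C2]  r_C1² − 4r_C1 − 32 = 0  ⇒  r_C1 = 8 (r>0 drops 1)

8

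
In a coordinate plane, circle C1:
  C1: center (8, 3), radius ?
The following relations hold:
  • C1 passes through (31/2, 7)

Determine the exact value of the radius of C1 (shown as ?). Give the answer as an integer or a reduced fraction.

1. [C1∋P]  r_C1² − 289/4 = 0  ⇒  r_C1 = 17/2 (r>0 drops 1)

17/2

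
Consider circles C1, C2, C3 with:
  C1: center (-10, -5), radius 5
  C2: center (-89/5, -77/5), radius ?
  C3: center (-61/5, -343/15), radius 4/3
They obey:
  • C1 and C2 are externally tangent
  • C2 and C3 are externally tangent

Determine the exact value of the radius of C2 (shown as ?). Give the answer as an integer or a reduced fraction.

8

1. [ext C1·C2]  r_C2² + 10r_C2 − 144 = 0  ⇒  r_C2 = 8 (r>0 drops 1)
2. [ext C2·C3]  r_C2² + (8/3)r_C2 − 256/3 = 0  ⇒  r_C2 = 8 (r>0 drops 1)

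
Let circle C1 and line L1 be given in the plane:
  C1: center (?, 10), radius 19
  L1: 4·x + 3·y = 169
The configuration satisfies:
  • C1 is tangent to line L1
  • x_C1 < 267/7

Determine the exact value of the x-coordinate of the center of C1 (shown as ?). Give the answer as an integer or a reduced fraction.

1. [C1‖L1]  x_C1² − (139/2)x_C1 + 1287/2 = 0  ⇒  x_C1 = 11 or 117/2
2. given x_C1 < 267/7: keep 11

11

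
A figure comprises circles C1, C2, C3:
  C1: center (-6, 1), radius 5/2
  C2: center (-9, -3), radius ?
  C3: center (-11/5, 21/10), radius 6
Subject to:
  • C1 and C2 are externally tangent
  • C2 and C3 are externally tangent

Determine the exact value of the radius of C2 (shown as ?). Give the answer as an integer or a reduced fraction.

5/2

1. [ext C1·C2]  r_C2² + 5r_C2 − 75/4 = 0  ⇒  r_C2 = 5/2 (r>0 drops 1)
2. [ext C2·C3]  r_C2² + 12r_C2 − 145/4 = 0  ⇒  r_C2 = 5/2 (r>0 drops 1)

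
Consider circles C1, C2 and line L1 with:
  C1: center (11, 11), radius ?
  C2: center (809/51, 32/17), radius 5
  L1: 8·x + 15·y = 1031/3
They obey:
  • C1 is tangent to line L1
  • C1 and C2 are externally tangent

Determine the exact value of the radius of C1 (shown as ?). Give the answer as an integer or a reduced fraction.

16/3

1. [C1‖L1]  r_C1² − 256/9 = 0  ⇒  r_C1 = 16/3 (r>0 drops 1)
2. [ext C1·C2]  r_C1² + 10r_C1 − 736/9 = 0  ⇒  r_C1 = 16/3 (r>0 drops 1)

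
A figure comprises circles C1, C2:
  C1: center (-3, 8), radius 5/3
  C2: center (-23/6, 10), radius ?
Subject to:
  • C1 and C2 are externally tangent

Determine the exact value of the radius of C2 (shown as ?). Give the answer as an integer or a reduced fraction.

1. [ext C1·C2]  r_C2² + (10/3)r_C2 − 23/12 = 0  ⇒  r_C2 = 1/2 (r>0 drops 1)

1/2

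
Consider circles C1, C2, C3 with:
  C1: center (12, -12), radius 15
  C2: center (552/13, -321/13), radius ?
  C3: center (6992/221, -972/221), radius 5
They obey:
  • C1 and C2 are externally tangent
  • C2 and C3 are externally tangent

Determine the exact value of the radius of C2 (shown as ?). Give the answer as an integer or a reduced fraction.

18

1. [ext C1·C2]  r_C2² + 30r_C2 − 864 = 0  ⇒  r_C2 = 18 (r>0 drops 1)
2. [ext C2·C3]  r_C2² + 10r_C2 − 504 = 0  ⇒  r_C2 = 18 (r>0 drops 1)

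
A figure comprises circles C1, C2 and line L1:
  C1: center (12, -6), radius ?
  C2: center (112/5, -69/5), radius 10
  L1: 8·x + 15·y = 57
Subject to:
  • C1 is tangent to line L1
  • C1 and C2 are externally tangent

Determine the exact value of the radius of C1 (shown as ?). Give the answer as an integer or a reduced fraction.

3

1. [C1‖L1]  r_C1² − 9 = 0  ⇒  r_C1 = 3 (r>0 drops 1)
2. [ext C1·C2]  r_C1² + 20r_C1 − 69 = 0  ⇒  r_C1 = 3 (r>0 drops 1)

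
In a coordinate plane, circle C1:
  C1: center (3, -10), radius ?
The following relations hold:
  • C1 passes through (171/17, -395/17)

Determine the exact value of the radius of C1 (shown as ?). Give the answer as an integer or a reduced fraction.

1. [C1∋P]  r_C1² − 225 = 0  ⇒  r_C1 = 15 (r>0 drops 1)

15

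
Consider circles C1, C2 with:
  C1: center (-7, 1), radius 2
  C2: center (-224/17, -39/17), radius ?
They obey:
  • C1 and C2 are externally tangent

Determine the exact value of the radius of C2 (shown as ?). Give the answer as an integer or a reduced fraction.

1. [ext C1·C2]  r_C2² + 4r_C2 − 45 = 0  ⇒  r_C2 = 5 (r>0 drops 1)

5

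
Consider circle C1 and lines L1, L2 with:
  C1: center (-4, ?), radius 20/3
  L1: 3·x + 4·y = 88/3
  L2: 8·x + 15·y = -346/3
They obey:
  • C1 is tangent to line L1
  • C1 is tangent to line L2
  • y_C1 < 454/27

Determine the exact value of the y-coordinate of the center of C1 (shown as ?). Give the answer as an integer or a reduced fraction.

1. [C1‖L1]  y_C1² − (62/3)y_C1 + 112/3 = 0  ⇒  y_C1 = 2 or 56/3
2. [C1‖L2]  y_C1² + (100/9)y_C1 − 236/9 = 0  ⇒  y_C1 = -118/9 or 2

2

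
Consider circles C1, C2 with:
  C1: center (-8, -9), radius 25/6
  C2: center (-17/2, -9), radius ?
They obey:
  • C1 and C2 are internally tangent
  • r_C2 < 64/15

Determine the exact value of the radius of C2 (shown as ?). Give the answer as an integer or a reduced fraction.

11/3

1. [int C1,C2]  r_C2² − (25/3)r_C2 + 154/9 = 0  ⇒  r_C2 = 11/3 or 14/3
2. given r_C2 < 64/15: keep 11/3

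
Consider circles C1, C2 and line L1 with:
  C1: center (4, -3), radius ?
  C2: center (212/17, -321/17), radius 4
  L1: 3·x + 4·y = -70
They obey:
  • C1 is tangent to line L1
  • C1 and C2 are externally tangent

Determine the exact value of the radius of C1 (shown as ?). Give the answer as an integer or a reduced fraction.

14

1. [C1‖L1]  r_C1² − 196 = 0  ⇒  r_C1 = 14 (r>0 drops 1)
2. [ext C1·C2]  r_C1² + 8r_C1 − 308 = 0  ⇒  r_C1 = 14 (r>0 drops 1)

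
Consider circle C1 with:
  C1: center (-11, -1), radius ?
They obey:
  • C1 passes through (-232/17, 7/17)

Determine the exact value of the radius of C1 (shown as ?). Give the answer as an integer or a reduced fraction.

1. [C1∋P]  r_C1² − 9 = 0  ⇒  r_C1 = 3 (r>0 drops 1)

3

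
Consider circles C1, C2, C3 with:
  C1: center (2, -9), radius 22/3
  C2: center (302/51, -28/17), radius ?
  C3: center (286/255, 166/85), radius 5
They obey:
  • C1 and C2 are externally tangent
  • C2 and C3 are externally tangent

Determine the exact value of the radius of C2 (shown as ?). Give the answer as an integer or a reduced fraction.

1. [ext C1·C2]  r_C2² + (44/3)r_C2 − 47/3 = 0  ⇒  r_C2 = 1 (r>0 drops 1)
2. [ext C2·C3]  r_C2² + 10r_C2 − 11 = 0  ⇒  r_C2 = 1 (r>0 drops 1)

1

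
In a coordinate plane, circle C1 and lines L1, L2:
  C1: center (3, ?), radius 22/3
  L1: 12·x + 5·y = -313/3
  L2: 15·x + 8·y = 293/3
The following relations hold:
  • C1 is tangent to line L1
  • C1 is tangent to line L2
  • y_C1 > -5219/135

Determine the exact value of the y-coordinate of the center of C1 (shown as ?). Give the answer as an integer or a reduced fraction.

-9

1. [C1‖L1]  y_C1² + (842/15)y_C1 + 2121/5 = 0  ⇒  y_C1 = -707/15 or -9
2. [C1‖L2]  y_C1² − (79/6)y_C1 − 399/2 = 0  ⇒  y_C1 = -9 or 133/6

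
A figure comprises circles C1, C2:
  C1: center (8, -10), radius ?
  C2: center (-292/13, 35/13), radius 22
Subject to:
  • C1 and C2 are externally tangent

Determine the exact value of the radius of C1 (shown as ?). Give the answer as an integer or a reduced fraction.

11

1. [ext C1·C2]  r_C1² + 44r_C1 − 605 = 0  ⇒  r_C1 = 11 (r>0 drops 1)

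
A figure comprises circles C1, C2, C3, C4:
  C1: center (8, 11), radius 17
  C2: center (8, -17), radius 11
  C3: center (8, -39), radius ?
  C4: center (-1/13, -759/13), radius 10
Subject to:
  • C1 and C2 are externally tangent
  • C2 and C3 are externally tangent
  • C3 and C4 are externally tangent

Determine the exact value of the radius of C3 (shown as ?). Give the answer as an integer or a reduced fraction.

11

1. [ext C2·C3]  r_C3² + 22r_C3 − 363 = 0  ⇒  r_C3 = 11 (r>0 drops 1)
2. [ext C3·C4]  r_C3² + 20r_C3 − 341 = 0  ⇒  r_C3 = 11 (r>0 drops 1)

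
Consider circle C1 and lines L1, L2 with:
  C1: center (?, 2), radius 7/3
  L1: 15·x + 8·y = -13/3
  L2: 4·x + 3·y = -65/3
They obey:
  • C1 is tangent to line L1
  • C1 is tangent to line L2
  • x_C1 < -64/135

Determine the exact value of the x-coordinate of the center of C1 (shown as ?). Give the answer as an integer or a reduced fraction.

1. [C1‖L1]  x_C1² + (122/45)x_C1 − 232/45 = 0  ⇒  x_C1 = -4 or 58/45
2. [C1‖L2]  x_C1² + (83/6)x_C1 + 118/3 = 0  ⇒  x_C1 = -59/6 or -4

-4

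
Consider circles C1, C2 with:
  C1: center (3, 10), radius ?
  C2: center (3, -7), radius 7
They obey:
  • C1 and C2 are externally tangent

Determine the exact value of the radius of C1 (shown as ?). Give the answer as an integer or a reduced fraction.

1. [ext C1·C2]  r_C1² + 14r_C1 − 240 = 0  ⇒  r_C1 = 10 (r>0 drops 1)

10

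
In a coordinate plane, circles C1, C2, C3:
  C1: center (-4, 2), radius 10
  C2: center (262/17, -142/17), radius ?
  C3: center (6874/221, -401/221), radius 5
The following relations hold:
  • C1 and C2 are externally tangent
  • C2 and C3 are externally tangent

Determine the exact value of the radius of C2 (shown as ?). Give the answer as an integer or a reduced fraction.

12

1. [ext C1·C2]  r_C2² + 20r_C2 − 384 = 0  ⇒  r_C2 = 12 (r>0 drops 1)
2. [ext C2·C3]  r_C2² + 10r_C2 − 264 = 0  ⇒  r_C2 = 12 (r>0 drops 1)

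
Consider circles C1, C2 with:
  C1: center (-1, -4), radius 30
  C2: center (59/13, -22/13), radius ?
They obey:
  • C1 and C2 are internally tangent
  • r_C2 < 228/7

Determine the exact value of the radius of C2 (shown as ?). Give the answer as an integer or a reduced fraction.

1. [int C1,C2]  r_C2² − 60r_C2 + 864 = 0  ⇒  r_C2 = 24 or 36
2. given r_C2 < 228/7: keep 24

24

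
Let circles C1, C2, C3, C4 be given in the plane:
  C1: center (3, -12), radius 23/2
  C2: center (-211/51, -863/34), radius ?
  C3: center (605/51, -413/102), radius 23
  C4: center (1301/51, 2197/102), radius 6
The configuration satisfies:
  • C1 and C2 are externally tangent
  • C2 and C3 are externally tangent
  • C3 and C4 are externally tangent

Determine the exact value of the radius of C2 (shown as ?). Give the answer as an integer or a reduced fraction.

1. [ext C1·C2]  r_C2² + 23r_C2 − 880/9 = 0  ⇒  r_C2 = 11/3 (r>0 drops 1)
2. [ext C2·C3]  r_C2² + 46r_C2 − 1639/9 = 0  ⇒  r_C2 = 11/3 (r>0 drops 1)

11/3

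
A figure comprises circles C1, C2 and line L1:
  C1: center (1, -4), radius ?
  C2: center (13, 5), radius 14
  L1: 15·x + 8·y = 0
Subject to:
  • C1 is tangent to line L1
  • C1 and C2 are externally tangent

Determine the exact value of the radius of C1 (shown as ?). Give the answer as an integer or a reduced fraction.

1

1. [C1‖L1]  r_C1² − 1 = 0  ⇒  r_C1 = 1 (r>0 drops 1)
2. [ext C1·C2]  r_C1² + 28r_C1 − 29 = 0  ⇒  r_C1 = 1 (r>0 drops 1)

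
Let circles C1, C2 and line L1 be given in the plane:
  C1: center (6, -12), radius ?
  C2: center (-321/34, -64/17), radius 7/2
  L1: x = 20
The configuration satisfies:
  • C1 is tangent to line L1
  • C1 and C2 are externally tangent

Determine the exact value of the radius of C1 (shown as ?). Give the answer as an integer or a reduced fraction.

1. [C1‖L1]  r_C1² − 196 = 0  ⇒  r_C1 = 14 (r>0 drops 1)
2. [ext C1·C2]  r_C1² + 7r_C1 − 294 = 0  ⇒  r_C1 = 14 (r>0 drops 1)

14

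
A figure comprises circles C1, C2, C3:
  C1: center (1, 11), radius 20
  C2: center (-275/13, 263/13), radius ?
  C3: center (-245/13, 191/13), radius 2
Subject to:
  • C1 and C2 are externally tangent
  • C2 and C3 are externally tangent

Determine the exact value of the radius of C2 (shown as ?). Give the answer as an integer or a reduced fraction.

4

1. [ext C1·C2]  r_C2² + 40r_C2 − 176 = 0  ⇒  r_C2 = 4 (r>0 drops 1)
2. [ext C2·C3]  r_C2² + 4r_C2 − 32 = 0  ⇒  r_C2 = 4 (r>0 drops 1)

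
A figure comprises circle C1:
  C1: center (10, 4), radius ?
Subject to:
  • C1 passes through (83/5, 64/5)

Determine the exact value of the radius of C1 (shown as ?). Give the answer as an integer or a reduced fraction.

1. [C1∋P]  r_C1² − 121 = 0  ⇒  r_C1 = 11 (r>0 drops 1)

11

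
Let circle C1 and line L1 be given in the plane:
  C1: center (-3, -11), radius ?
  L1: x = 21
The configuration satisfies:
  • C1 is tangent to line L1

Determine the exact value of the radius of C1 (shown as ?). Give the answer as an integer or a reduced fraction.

24

1. [C1‖L1]  r_C1² − 576 = 0  ⇒  r_C1 = 24 (r>0 drops 1)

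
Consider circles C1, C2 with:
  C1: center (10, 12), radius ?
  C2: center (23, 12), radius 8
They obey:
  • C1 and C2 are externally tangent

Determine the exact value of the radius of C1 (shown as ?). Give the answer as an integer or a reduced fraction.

1. [ext C1·C2]  r_C1² + 16r_C1 − 105 = 0  ⇒  r_C1 = 5 (r>0 drops 1)

5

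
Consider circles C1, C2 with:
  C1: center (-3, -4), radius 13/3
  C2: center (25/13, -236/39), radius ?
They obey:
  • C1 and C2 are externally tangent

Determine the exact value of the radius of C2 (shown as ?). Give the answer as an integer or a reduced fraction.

1. [ext C1·C2]  r_C2² + (26/3)r_C2 − 29/3 = 0  ⇒  r_C2 = 1 (r>0 drops 1)

1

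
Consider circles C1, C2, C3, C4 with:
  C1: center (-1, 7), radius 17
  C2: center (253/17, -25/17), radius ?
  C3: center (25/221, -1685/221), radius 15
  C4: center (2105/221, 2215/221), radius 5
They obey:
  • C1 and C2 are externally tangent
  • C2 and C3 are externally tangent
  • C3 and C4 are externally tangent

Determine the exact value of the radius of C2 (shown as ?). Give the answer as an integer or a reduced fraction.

1. [ext C1·C2]  r_C2² + 34r_C2 − 35 = 0  ⇒  r_C2 = 1 (r>0 drops 1)
2. [ext C2·C3]  r_C2² + 30r_C2 − 31 = 0  ⇒  r_C2 = 1 (r>0 drops 1)

1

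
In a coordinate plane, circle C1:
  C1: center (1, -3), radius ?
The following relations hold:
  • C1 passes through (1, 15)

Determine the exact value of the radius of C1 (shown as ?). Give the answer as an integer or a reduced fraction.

1. [C1∋P]  r_C1² − 324 = 0  ⇒  r_C1 = 18 (r>0 drops 1)

18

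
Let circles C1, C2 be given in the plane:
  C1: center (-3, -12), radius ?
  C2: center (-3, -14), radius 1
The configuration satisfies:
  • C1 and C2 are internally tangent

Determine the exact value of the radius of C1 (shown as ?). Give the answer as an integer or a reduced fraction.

1. [int C1,C2]  r_C1² − 2r_C1 − 3 = 0  ⇒  r_C1 = 3 (r>0 drops 1)

3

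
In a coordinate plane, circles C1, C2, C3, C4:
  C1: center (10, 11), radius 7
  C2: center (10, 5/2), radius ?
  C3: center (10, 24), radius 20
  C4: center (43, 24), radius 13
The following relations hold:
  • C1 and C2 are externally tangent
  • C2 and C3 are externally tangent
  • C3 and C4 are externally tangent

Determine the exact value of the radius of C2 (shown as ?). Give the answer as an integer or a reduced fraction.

1. [ext C1·C2]  r_C2² + 14r_C2 − 93/4 = 0  ⇒  r_C2 = 3/2 (r>0 drops 1)
2. [ext C2·C3]  r_C2² + 40r_C2 − 249/4 = 0  ⇒  r_C2 = 3/2 (r>0 drops 1)

3/2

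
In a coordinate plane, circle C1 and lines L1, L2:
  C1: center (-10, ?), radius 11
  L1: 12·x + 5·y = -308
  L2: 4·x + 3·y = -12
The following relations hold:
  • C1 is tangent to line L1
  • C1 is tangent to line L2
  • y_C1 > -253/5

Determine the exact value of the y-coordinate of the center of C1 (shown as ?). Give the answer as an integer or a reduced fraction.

-9

1. [C1‖L1]  y_C1² + (376/5)y_C1 + 2979/5 = 0  ⇒  y_C1 = -331/5 or -9
2. [C1‖L2]  y_C1² − (56/3)y_C1 − 249 = 0  ⇒  y_C1 = -9 or 83/3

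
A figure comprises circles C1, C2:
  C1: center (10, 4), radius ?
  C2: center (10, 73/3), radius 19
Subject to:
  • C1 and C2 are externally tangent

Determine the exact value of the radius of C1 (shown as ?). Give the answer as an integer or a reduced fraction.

1. [ext C1·C2]  r_C1² + 38r_C1 − 472/9 = 0  ⇒  r_C1 = 4/3 (r>0 drops 1)

4/3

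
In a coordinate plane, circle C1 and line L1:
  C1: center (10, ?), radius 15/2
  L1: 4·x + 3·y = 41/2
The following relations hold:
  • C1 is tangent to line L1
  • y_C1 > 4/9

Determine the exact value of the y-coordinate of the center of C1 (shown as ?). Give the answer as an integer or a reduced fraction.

1. [C1‖L1]  y_C1² + 13y_C1 − 114 = 0  ⇒  y_C1 = -19 or 6
2. given y_C1 > 4/9: keep 6

6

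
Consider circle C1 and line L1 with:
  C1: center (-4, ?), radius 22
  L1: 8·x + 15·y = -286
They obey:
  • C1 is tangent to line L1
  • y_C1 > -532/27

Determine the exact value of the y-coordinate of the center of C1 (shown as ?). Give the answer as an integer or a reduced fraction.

1. [C1‖L1]  y_C1² + (508/15)y_C1 − 5024/15 = 0  ⇒  y_C1 = -628/15 or 8
2. given y_C1 > -532/27: keep 8

8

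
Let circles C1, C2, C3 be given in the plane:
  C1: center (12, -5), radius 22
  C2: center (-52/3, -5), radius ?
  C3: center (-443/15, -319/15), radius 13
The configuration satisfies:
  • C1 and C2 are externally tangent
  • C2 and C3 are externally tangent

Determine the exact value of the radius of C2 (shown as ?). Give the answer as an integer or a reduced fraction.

22/3

1. [ext C1·C2]  r_C2² + 44r_C2 − 3388/9 = 0  ⇒  r_C2 = 22/3 (r>0 drops 1)
2. [ext C2·C3]  r_C2² + 26r_C2 − 2200/9 = 0  ⇒  r_C2 = 22/3 (r>0 drops 1)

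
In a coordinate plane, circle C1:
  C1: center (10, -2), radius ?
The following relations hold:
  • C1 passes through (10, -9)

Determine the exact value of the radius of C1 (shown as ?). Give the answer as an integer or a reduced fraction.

1. [C1∋P]  r_C1² − 49 = 0  ⇒  r_C1 = 7 (r>0 drops 1)

7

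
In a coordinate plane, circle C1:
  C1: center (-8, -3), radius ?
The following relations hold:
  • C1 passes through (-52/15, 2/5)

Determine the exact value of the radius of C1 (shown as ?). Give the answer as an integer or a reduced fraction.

17/3

1. [C1∋P]  r_C1² − 289/9 = 0  ⇒  r_C1 = 17/3 (r>0 drops 1)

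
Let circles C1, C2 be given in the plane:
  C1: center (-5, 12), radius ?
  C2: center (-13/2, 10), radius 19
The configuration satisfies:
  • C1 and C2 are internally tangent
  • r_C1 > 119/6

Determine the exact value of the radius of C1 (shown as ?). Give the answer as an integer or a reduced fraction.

43/2

1. [int C1,C2]  r_C1² − 38r_C1 + 1419/4 = 0  ⇒  r_C1 = 33/2 or 43/2
2. given r_C1 > 119/6: keep 43/2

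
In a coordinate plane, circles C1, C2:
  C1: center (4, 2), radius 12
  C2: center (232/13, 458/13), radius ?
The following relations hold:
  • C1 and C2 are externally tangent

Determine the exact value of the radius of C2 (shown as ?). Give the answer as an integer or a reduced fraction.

1. [ext C1·C2]  r_C2² + 24r_C2 − 1152 = 0  ⇒  r_C2 = 24 (r>0 drops 1)

24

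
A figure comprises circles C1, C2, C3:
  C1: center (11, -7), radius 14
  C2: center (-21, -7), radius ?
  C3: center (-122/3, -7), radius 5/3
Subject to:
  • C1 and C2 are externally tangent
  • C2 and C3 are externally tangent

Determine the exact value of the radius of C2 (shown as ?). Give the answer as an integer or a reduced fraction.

1. [ext C1·C2]  r_C2² + 28r_C2 − 828 = 0  ⇒  r_C2 = 18 (r>0 drops 1)
2. [ext C2·C3]  r_C2² + (10/3)r_C2 − 384 = 0  ⇒  r_C2 = 18 (r>0 drops 1)

18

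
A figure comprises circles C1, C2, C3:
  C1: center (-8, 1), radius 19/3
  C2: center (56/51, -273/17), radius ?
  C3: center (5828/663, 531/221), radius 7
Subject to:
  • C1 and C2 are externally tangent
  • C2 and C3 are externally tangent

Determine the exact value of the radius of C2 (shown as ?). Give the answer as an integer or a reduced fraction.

13

1. [ext C1·C2]  r_C2² + (38/3)r_C2 − 1001/3 = 0  ⇒  r_C2 = 13 (r>0 drops 1)
2. [ext C2·C3]  r_C2² + 14r_C2 − 351 = 0  ⇒  r_C2 = 13 (r>0 drops 1)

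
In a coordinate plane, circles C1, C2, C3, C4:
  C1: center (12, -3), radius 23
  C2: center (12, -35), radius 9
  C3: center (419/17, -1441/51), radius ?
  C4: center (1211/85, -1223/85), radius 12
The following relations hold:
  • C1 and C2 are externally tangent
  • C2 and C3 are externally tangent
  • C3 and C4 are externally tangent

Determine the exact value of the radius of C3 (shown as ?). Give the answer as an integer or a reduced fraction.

1. [ext C2·C3]  r_C3² + 18r_C3 − 1120/9 = 0  ⇒  r_C3 = 16/3 (r>0 drops 1)
2. [ext C3·C4]  r_C3² + 24r_C3 − 1408/9 = 0  ⇒  r_C3 = 16/3 (r>0 drops 1)

16/3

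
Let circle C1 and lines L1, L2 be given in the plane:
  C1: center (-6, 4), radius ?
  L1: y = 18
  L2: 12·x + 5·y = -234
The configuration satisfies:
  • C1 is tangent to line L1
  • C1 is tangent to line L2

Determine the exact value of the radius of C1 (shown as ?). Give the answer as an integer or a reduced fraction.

14

1. [C1‖L1]  r_C1² − 196 = 0  ⇒  r_C1 = 14 (r>0 drops 1)
2. [C1‖L2]  r_C1² − 196 = 0  ⇒  r_C1 = 14 (r>0 drops 1)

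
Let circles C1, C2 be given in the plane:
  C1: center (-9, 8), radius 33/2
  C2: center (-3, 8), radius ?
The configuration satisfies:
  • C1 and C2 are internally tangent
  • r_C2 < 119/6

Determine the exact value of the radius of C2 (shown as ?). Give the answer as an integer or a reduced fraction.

1. [int C1,C2]  r_C2² − 33r_C2 + 945/4 = 0  ⇒  r_C2 = 21/2 or 45/2
2. given r_C2 < 119/6: keep 21/2

21/2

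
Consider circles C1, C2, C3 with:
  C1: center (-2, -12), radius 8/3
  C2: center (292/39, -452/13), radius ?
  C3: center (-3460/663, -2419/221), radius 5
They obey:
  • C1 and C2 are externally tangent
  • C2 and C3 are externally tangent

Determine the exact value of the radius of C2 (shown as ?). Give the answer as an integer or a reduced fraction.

22

1. [ext C1·C2]  r_C2² + (16/3)r_C2 − 1804/3 = 0  ⇒  r_C2 = 22 (r>0 drops 1)
2. [ext C2·C3]  r_C2² + 10r_C2 − 704 = 0  ⇒  r_C2 = 22 (r>0 drops 1)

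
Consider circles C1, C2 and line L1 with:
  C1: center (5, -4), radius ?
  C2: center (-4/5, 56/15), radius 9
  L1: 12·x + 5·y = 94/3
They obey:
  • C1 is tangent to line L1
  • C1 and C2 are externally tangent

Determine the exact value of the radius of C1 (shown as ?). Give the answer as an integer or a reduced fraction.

1. [C1‖L1]  r_C1² − 4/9 = 0  ⇒  r_C1 = 2/3 (r>0 drops 1)
2. [ext C1·C2]  r_C1² + 18r_C1 − 112/9 = 0  ⇒  r_C1 = 2/3 (r>0 drops 1)

2/3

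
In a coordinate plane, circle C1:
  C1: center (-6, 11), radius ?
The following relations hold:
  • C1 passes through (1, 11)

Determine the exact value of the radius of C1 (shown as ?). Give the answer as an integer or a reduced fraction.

1. [C1∋P]  r_C1² − 49 = 0  ⇒  r_C1 = 7 (r>0 drops 1)

7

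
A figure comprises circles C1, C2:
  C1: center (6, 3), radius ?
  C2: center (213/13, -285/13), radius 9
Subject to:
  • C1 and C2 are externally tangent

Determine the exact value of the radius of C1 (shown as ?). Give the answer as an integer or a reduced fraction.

18

1. [ext C1·C2]  r_C1² + 18r_C1 − 648 = 0  ⇒  r_C1 = 18 (r>0 drops 1)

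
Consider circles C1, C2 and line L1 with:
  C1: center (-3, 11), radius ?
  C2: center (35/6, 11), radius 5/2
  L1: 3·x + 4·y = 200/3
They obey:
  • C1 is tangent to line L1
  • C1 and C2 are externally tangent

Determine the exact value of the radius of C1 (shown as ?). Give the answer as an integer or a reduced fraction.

19/3

1. [C1‖L1]  r_C1² − 361/9 = 0  ⇒  r_C1 = 19/3 (r>0 drops 1)
2. [ext C1·C2]  r_C1² + 5r_C1 − 646/9 = 0  ⇒  r_C1 = 19/3 (r>0 drops 1)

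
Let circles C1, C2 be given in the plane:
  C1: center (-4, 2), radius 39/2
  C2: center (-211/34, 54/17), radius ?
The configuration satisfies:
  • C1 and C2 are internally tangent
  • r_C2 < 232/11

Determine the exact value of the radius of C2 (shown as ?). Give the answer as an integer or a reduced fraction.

1. [int C1,C2]  r_C2² − 39r_C2 + 374 = 0  ⇒  r_C2 = 17 or 22
2. given r_C2 < 232/11: keep 17

17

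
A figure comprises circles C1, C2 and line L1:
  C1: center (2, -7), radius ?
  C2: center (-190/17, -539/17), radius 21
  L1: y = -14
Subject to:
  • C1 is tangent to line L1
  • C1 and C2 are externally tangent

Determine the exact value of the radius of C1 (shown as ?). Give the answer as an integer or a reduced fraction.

7

1. [C1‖L1]  r_C1² − 49 = 0  ⇒  r_C1 = 7 (r>0 drops 1)
2. [ext C1·C2]  r_C1² + 42r_C1 − 343 = 0  ⇒  r_C1 = 7 (r>0 drops 1)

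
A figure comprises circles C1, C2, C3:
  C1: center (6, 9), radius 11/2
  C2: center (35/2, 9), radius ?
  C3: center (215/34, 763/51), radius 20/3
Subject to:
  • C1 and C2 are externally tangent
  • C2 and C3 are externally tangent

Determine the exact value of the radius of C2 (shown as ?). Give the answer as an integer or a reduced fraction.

6

1. [ext C1·C2]  r_C2² + 11r_C2 − 102 = 0  ⇒  r_C2 = 6 (r>0 drops 1)
2. [ext C2·C3]  r_C2² + (40/3)r_C2 − 116 = 0  ⇒  r_C2 = 6 (r>0 drops 1)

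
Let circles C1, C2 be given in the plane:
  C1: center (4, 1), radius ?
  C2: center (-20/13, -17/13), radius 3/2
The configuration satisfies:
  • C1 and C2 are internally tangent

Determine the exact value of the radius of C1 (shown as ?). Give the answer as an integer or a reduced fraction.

1. [int C1,C2]  r_C1² − 3r_C1 − 135/4 = 0  ⇒  r_C1 = 15/2 (r>0 drops 1)

15/2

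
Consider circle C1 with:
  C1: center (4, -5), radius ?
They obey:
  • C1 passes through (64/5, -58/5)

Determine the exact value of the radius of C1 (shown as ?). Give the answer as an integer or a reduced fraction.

11

1. [C1∋P]  r_C1² − 121 = 0  ⇒  r_C1 = 11 (r>0 drops 1)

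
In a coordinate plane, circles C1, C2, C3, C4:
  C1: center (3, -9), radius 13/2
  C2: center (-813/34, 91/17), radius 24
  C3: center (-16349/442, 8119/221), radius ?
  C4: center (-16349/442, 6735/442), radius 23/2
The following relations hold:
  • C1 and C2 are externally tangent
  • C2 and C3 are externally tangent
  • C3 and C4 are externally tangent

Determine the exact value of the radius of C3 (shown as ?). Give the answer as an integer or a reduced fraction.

10

1. [ext C2·C3]  r_C3² + 48r_C3 − 580 = 0  ⇒  r_C3 = 10 (r>0 drops 1)
2. [ext C3·C4]  r_C3² + 23r_C3 − 330 = 0  ⇒  r_C3 = 10 (r>0 drops 1)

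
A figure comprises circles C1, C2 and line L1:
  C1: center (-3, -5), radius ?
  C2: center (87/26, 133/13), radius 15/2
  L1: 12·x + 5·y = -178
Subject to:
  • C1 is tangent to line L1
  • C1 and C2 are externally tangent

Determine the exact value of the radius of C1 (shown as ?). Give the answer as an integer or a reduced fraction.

1. [C1‖L1]  r_C1² − 81 = 0  ⇒  r_C1 = 9 (r>0 drops 1)
2. [ext C1·C2]  r_C1² + 15r_C1 − 216 = 0  ⇒  r_C1 = 9 (r>0 drops 1)

9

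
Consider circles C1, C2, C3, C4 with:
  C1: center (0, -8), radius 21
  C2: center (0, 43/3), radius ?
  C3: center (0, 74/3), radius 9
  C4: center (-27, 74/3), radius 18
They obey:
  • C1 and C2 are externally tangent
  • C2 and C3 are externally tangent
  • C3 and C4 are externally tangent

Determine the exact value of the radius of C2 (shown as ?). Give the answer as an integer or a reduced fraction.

1. [ext C1·C2]  r_C2² + 42r_C2 − 520/9 = 0  ⇒  r_C2 = 4/3 (r>0 drops 1)
2. [ext C2·C3]  r_C2² + 18r_C2 − 232/9 = 0  ⇒  r_C2 = 4/3 (r>0 drops 1)

4/3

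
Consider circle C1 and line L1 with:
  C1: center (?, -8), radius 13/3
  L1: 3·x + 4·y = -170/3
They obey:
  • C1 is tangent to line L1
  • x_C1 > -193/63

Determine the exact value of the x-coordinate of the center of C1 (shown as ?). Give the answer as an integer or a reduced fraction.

-1

1. [C1‖L1]  x_C1² + (148/9)x_C1 + 139/9 = 0  ⇒  x_C1 = -139/9 or -1
2. given x_C1 > -193/63: keep -1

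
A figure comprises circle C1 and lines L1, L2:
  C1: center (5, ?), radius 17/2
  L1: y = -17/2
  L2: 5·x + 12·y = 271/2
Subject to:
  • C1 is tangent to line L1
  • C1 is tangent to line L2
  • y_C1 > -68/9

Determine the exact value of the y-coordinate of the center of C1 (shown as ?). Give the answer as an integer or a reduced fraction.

0

1. [C1‖L1]  y_C1² + 17y_C1 = 0  ⇒  y_C1 = -17 or 0
2. [C1‖L2]  y_C1² − (221/12)y_C1 = 0  ⇒  y_C1 = 0 or 221/12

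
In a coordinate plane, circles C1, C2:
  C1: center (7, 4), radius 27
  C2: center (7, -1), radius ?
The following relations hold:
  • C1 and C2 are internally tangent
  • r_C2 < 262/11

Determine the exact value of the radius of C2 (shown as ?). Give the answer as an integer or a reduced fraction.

1. [int C1,C2]  r_C2² − 54r_C2 + 704 = 0  ⇒  r_C2 = 22 or 32
2. given r_C2 < 262/11: keep 22

22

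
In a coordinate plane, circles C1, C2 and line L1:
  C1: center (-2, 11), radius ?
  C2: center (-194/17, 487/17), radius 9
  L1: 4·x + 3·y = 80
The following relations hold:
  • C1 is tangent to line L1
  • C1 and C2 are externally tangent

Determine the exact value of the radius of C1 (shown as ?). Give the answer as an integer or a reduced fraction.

1. [C1‖L1]  r_C1² − 121 = 0  ⇒  r_C1 = 11 (r>0 drops 1)
2. [ext C1·C2]  r_C1² + 18r_C1 − 319 = 0  ⇒  r_C1 = 11 (r>0 drops 1)

11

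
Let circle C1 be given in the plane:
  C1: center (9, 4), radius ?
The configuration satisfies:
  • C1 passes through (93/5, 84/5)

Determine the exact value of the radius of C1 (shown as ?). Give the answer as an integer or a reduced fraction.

16

1. [C1∋P]  r_C1² − 256 = 0  ⇒  r_C1 = 16 (r>0 drops 1)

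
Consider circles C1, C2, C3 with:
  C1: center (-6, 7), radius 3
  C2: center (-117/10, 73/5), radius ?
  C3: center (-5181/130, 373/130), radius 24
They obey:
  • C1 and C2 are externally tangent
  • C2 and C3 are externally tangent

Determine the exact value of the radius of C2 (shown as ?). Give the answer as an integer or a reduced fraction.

1. [ext C1·C2]  r_C2² + 6r_C2 − 325/4 = 0  ⇒  r_C2 = 13/2 (r>0 drops 1)
2. [ext C2·C3]  r_C2² + 48r_C2 − 1417/4 = 0  ⇒  r_C2 = 13/2 (r>0 drops 1)

13/2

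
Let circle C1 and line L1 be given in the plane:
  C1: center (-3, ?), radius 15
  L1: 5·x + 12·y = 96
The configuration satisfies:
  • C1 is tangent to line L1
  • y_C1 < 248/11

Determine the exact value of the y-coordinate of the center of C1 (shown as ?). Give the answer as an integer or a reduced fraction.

1. [C1‖L1]  y_C1² − (37/2)y_C1 − 357/2 = 0  ⇒  y_C1 = -7 or 51/2
2. given y_C1 < 248/11: keep -7

-7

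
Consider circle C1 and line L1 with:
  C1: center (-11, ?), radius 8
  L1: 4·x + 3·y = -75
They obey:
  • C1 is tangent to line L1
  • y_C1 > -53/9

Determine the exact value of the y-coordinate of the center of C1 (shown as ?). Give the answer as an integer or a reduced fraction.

1. [C1‖L1]  y_C1² + (62/3)y_C1 − 71 = 0  ⇒  y_C1 = -71/3 or 3
2. given y_C1 > -53/9: keep 3

3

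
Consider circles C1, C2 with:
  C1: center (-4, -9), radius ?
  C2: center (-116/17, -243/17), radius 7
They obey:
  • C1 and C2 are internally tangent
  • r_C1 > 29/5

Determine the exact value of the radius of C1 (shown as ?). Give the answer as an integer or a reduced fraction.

13

1. [int C1,C2]  r_C1² − 14r_C1 + 13 = 0  ⇒  r_C1 = 1 or 13
2. given r_C1 > 29/5: keep 13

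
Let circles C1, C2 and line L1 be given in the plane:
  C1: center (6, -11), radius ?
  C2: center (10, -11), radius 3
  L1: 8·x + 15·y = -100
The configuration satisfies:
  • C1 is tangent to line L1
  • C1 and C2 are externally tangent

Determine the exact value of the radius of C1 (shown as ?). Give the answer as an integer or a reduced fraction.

1. [C1‖L1]  r_C1² − 1 = 0  ⇒  r_C1 = 1 (r>0 drops 1)
2. [ext C1·C2]  r_C1² + 6r_C1 − 7 = 0  ⇒  r_C1 = 1 (r>0 drops 1)

1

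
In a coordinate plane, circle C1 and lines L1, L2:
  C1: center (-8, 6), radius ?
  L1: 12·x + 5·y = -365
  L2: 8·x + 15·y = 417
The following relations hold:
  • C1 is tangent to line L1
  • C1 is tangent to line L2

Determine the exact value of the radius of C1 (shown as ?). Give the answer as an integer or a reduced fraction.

23

1. [C1‖L1]  r_C1² − 529 = 0  ⇒  r_C1 = 23 (r>0 drops 1)
2. [C1‖L2]  r_C1² − 529 = 0  ⇒  r_C1 = 23 (r>0 drops 1)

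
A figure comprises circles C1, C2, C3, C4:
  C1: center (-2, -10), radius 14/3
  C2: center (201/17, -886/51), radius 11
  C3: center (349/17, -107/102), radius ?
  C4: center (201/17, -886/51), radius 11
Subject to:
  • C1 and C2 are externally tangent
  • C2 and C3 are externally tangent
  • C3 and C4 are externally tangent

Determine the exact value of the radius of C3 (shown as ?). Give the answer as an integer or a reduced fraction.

15/2

1. [ext C2·C3]  r_C3² + 22r_C3 − 885/4 = 0  ⇒  r_C3 = 15/2 (r>0 drops 1)
2. [ext C3·C4]  r_C3² + 22r_C3 − 885/4 = 0  ⇒  r_C3 = 15/2 (r>0 drops 1)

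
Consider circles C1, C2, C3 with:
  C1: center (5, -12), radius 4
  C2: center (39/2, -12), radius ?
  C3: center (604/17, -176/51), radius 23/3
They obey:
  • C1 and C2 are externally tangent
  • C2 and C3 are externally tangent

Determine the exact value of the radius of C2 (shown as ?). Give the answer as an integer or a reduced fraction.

21/2

1. [ext C1·C2]  r_C2² + 8r_C2 − 777/4 = 0  ⇒  r_C2 = 21/2 (r>0 drops 1)
2. [ext C2·C3]  r_C2² + (46/3)r_C2 − 1085/4 = 0  ⇒  r_C2 = 21/2 (r>0 drops 1)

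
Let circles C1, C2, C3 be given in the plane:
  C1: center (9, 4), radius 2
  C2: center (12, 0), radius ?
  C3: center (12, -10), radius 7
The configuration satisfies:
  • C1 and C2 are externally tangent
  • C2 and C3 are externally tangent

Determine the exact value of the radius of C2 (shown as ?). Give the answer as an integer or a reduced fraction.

1. [ext C1·C2]  r_C2² + 4r_C2 − 21 = 0  ⇒  r_C2 = 3 (r>0 drops 1)
2. [ext C2·C3]  r_C2² + 14r_C2 − 51 = 0  ⇒  r_C2 = 3 (r>0 drops 1)

3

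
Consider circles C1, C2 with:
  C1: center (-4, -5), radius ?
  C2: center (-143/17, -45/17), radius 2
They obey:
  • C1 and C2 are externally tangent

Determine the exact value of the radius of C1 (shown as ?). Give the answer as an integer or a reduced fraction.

1. [ext C1·C2]  r_C1² + 4r_C1 − 21 = 0  ⇒  r_C1 = 3 (r>0 drops 1)

3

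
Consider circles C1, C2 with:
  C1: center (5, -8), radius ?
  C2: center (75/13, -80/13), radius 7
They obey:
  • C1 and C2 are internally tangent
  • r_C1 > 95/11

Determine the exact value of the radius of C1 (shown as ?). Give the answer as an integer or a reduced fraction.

9

1. [int C1,C2]  r_C1² − 14r_C1 + 45 = 0  ⇒  r_C1 = 5 or 9
2. given r_C1 > 95/11: keep 9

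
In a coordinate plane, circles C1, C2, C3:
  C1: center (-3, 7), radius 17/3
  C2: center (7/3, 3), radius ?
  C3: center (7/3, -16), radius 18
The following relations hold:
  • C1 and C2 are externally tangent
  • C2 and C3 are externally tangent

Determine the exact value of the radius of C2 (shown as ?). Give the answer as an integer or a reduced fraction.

1

1. [ext C1·C2]  r_C2² + (34/3)r_C2 − 37/3 = 0  ⇒  r_C2 = 1 (r>0 drops 1)
2. [ext C2·C3]  r_C2² + 36r_C2 − 37 = 0  ⇒  r_C2 = 1 (r>0 drops 1)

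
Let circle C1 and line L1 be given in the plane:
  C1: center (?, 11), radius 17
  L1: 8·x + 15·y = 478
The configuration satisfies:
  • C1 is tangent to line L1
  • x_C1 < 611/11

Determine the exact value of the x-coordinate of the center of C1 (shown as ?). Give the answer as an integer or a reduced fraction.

3

1. [C1‖L1]  x_C1² − (313/4)x_C1 + 903/4 = 0  ⇒  x_C1 = 3 or 301/4
2. given x_C1 < 611/11: keep 3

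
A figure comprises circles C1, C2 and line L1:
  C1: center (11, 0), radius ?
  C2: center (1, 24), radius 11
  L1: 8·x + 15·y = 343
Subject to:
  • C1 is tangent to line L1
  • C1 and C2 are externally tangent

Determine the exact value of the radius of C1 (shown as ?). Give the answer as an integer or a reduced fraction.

15

1. [C1‖L1]  r_C1² − 225 = 0  ⇒  r_C1 = 15 (r>0 drops 1)
2. [ext C1·C2]  r_C1² + 22r_C1 − 555 = 0  ⇒  r_C1 = 15 (r>0 drops 1)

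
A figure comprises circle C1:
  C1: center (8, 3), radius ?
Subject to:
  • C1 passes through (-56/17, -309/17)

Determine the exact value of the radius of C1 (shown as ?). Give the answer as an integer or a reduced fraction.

1. [C1∋P]  r_C1² − 576 = 0  ⇒  r_C1 = 24 (r>0 drops 1)

24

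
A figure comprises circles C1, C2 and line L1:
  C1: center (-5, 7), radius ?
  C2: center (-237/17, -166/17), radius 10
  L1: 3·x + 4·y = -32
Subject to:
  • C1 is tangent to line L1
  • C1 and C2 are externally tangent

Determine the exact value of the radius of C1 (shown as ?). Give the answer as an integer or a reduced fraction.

1. [C1‖L1]  r_C1² − 81 = 0  ⇒  r_C1 = 9 (r>0 drops 1)
2. [ext C1·C2]  r_C1² + 20r_C1 − 261 = 0  ⇒  r_C1 = 9 (r>0 drops 1)

9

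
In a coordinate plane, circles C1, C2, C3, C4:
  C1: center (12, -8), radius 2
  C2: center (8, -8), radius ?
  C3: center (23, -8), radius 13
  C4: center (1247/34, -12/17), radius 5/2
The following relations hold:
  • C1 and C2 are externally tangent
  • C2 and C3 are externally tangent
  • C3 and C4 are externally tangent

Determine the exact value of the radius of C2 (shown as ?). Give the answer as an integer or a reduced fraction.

1. [ext C1·C2]  r_C2² + 4r_C2 − 12 = 0  ⇒  r_C2 = 2 (r>0 drops 1)
2. [ext C2·C3]  r_C2² + 26r_C2 − 56 = 0  ⇒  r_C2 = 2 (r>0 drops 1)

2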